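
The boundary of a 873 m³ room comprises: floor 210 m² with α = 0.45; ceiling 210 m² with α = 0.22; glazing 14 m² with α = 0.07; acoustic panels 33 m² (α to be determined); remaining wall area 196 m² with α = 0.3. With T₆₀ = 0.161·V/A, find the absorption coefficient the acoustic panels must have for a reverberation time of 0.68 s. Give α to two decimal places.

From T₆₀ = 0.161·V/A, the target T₆₀ = 0.68 s needs A = 0.161·873/0.68 = 206.70 m².
Absorption from the other surfaces = 210·0.45 + 210·0.22 + 14·0.07 + 196·0.3 = 200.48 m², so the acoustic panels must supply 6.22 m² over 33 m².
α = 6.22/33 = 0.188.

0.19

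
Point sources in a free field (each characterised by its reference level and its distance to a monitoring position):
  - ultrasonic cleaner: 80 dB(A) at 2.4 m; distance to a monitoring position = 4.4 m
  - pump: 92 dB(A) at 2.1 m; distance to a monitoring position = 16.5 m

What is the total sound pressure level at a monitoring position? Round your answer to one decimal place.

77.4 dB(A)

First find each source's level at the receiver (point-source: −20·log₁₀(r/r_ref)), then combine on an intensity basis.
ultrasonic cleaner: 80 − 20·log₁₀(4.4/2.4) = 80 − 5.26 = 74.74 dB(A).
pump: 92 − 20·log₁₀(16.5/2.1) = 92 − 17.91 = 74.09 dB(A).
Σ 10^(L/10) = 5.542e+07 → L_total = 10·log₁₀(5.542e+07) = 77.44 dB(A).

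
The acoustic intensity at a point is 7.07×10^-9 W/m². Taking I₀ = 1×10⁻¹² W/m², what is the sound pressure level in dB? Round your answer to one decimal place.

38.5 dB

I/I₀ = 7.07×10^-9/10⁻¹² = 7.07×10^3, and L = 10·log₁₀(I/I₀).
L = 10·(0.8494 + 3) = 38.49 dB.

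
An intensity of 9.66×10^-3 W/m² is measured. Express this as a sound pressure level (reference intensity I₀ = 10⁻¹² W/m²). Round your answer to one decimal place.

I/I₀ = 9.66×10^-3/10⁻¹² = 9.66×10^9, and L = 10·log₁₀(I/I₀).
L = 10·(0.9850 + 9) = 99.85 dB.

99.8 dB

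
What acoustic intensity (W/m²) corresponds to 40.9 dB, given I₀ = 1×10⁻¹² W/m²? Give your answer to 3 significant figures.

1.23e-08 W/m²

I = I₀·10^(L/10) = 10⁻¹² × 10^(40.9/10) = 10^(-7.910).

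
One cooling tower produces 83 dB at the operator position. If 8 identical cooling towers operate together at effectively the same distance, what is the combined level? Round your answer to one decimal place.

92.0 dB

L_total = L₁ + 10·log₁₀ N for N identical incoherent sources.
L_total = 83 + 10·log₁₀(8) = 83 + 9.031 = 92.03 dB.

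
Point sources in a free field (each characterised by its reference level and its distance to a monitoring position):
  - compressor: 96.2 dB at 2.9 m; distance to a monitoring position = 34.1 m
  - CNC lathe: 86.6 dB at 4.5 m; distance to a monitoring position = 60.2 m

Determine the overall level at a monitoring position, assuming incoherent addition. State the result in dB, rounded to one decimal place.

Propagate each source to the receiver with L = L_ref − 20·log₁₀(r/r_ref), then add intensities.
compressor: 96.2 − 20·log₁₀(34.1/2.9) = 96.2 − 21.41 = 74.79 dB.
CNC lathe: 86.6 − 20·log₁₀(60.2/4.5) = 86.6 − 22.53 = 64.07 dB.
Σ 10^(L/10) = 3.270e+07 → L_total = 10·log₁₀(3.270e+07) = 75.15 dB.

75.1 dB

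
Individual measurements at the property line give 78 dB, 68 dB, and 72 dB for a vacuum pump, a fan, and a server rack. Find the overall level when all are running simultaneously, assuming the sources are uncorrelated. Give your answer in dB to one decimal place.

Incoherent sources combine by intensity addition: L_total = 10·log₁₀(Σ 10^(L_i/10)).
Σ 10^(L/10) = 10^(78/10) + 10^(68/10) + 10^(72/10) = 8.525e+07.
L_total = 10·log₁₀(8.525e+07) = 79.31 dB.

79.3 dB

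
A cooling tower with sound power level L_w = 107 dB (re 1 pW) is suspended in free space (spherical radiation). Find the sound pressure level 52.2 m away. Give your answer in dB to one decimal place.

61.7 dB

Free-field spherical radiation: L_p = L_w − 10·log₁₀(4π·r²), r = 52.2 m.
4π·r² = 3.424e+04 m², 10·log₁₀ of that is 45.346 dB.
L_p = 107 − 45.346 = 61.65 dB.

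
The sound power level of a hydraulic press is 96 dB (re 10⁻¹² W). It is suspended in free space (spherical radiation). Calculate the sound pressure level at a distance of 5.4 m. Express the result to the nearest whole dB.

Free-field spherical radiation: L_p = L_w − 10·log₁₀(4π·r²), r = 5.4 m.
4π·r² = 366.4 m², 10·log₁₀ of that is 25.640 dB.
L_p = 96 − 25.640 = 70.36 dB.

70 dB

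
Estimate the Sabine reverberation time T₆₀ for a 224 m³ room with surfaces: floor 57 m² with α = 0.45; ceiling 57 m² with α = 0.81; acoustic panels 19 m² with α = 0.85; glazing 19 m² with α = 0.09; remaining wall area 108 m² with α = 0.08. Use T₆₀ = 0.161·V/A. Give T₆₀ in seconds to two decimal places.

0.37 s

Summing Sᵢαᵢ: 57·0.45 + 57·0.81 + 19·0.85 + 19·0.09 + 108·0.08 = 98.32 m².
T₆₀ = 0.161·V/A = 0.161·224/98.32 = 0.367 s.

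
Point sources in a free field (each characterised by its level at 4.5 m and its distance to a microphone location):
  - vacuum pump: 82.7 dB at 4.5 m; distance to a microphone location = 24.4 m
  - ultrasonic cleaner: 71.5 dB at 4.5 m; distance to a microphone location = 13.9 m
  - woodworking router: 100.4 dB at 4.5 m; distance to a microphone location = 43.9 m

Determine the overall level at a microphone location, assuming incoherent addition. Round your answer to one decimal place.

80.9 dB

First find each source's level at the receiver (point-source: −20·log₁₀(r/r_ref)), then combine on an intensity basis.
vacuum pump: 82.7 − 20·log₁₀(24.4/4.5) = 82.7 − 14.68 = 68.02 dB.
ultrasonic cleaner: 71.5 − 20·log₁₀(13.9/4.5) = 71.5 − 9.80 = 61.70 dB.
woodworking router: 100.4 − 20·log₁₀(43.9/4.5) = 100.4 − 19.79 = 80.61 dB.
Σ 10^(L/10) = 1.230e+08 → L_total = 10·log₁₀(1.230e+08) = 80.90 dB.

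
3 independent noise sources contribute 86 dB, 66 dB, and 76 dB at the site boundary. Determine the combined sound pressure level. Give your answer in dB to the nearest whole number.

Incoherent sources combine by intensity addition: L_total = 10·log₁₀(Σ 10^(L_i/10)).
Σ 10^(L/10) = 10^(86/10) + 10^(66/10) + 10^(76/10) = 4.419e+08.
L_total = 10·log₁₀(4.419e+08) = 86.45 dB.

86 dB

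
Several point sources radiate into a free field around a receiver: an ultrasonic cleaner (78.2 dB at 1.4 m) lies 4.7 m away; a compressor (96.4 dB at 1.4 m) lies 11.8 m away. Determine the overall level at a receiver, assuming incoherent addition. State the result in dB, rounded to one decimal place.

78.3 dB

Propagate each source to the receiver with L = L_ref − 20·log₁₀(r/r_ref), then add intensities.
ultrasonic cleaner: 78.2 − 20·log₁₀(4.7/1.4) = 78.2 − 10.52 = 67.68 dB.
compressor: 96.4 − 20·log₁₀(11.8/1.4) = 96.4 − 18.52 = 77.88 dB.
Σ 10^(L/10) = 6.731e+07 → L_total = 10·log₁₀(6.731e+07) = 78.28 dB.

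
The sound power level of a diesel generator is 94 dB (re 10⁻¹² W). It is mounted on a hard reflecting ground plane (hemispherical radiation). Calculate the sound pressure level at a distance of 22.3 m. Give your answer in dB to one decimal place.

The power spreads over a hemisphere of area 2π·r², so L_p = L_w − 10·log₁₀(2π·r²).
2π·r² = 3125 m², 10·log₁₀ of that is 34.948 dB.
L_p = 94 − 34.948 = 59.05 dB.

59.1 dB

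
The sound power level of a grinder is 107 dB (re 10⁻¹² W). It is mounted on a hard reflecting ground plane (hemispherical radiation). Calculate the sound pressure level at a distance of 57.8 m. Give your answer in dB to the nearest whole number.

64 dB

The power spreads over a hemisphere of area 2π·r², so L_p = L_w − 10·log₁₀(2π·r²).
2π·r² = 2.099e+04 m², 10·log₁₀ of that is 43.220 dB.
L_p = 107 − 43.220 = 63.78 dB.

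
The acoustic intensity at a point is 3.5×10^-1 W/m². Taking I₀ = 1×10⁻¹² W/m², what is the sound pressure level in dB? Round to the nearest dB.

L = 10·log₁₀(I/I₀) = 10·log₁₀(3.5×10^-1/10⁻¹²) = 10·log₁₀(3.5×10^11).
L = 10·(0.5441 + 11) = 115.44 dB.

115 dB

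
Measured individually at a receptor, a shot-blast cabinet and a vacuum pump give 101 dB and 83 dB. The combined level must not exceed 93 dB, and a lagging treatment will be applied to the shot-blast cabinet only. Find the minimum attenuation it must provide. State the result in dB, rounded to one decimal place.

Everything except the shot-blast cabinet sums to 10^(83/10) = 1.995e+08 in linear terms, 83.00 dB.
To meet 93 dB overall, the treated shot-blast cabinet may contribute at most 10^(93/10) − 1.995e+08 = 1.796e+09, i.e. 92.54 dB.
So the shot-blast cabinet must be reduced from 101 to 92.54 dB: IL = 8.46 dB.

8.5 dB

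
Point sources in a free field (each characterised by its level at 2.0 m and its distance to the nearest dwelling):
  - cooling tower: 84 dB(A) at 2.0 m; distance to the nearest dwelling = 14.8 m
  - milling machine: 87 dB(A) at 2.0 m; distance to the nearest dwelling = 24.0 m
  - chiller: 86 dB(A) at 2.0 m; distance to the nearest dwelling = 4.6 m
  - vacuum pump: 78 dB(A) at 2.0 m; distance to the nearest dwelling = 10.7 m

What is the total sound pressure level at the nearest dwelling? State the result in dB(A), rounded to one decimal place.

Apply inverse-square spreading to bring every level to the receiver, then sum 10^(L/10).
cooling tower: 84 − 20·log₁₀(14.8/2.0) = 84 − 17.38 = 66.62 dB(A).
milling machine: 87 − 20·log₁₀(24.0/2.0) = 87 − 21.58 = 65.42 dB(A).
chiller: 86 − 20·log₁₀(4.6/2.0) = 86 − 7.23 = 78.77 dB(A).
vacuum pump: 78 − 20·log₁₀(10.7/2.0) = 78 − 14.57 = 63.43 dB(A).
Σ 10^(L/10) = 8.553e+07 → L_total = 10·log₁₀(8.553e+07) = 79.32 dB(A).

79.3 dB(A)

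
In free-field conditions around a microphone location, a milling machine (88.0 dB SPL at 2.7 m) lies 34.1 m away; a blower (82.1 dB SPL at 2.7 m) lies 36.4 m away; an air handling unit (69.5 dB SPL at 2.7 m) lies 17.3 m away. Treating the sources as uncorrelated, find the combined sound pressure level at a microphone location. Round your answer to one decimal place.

Propagate each source to the receiver with L = L_ref − 20·log₁₀(r/r_ref), then add intensities.
milling machine: 88.0 − 20·log₁₀(34.1/2.7) = 88.0 − 22.03 = 65.97 dB SPL.
blower: 82.1 − 20·log₁₀(36.4/2.7) = 82.1 − 22.59 = 59.51 dB SPL.
air handling unit: 69.5 − 20·log₁₀(17.3/2.7) = 69.5 − 16.13 = 53.37 dB SPL.
Σ 10^(L/10) = 5.065e+06 → L_total = 10·log₁₀(5.065e+06) = 67.05 dB SPL.

67.0 dB SPL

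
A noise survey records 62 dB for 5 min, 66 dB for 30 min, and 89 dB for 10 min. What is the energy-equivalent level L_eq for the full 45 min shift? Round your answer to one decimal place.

82.5 dB

The energy average is taken in the linear domain: L_eq = 10·log₁₀[(Σ tᵢ·10^(Lᵢ/10))/T], T = 45 min.
Σ tᵢ·10^(Lᵢ/10) = 5·10^(62/10) + 30·10^(66/10) + 10·10^(89/10) = 8.071e+09.
L_eq = 10·log₁₀(8.071e+09/45) = 82.54 dB.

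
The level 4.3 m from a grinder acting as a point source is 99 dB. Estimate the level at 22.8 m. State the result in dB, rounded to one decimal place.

84.5 dB

Spherical spreading from a point source gives a 20·log₁₀(r₂/r₁) drop.
L₂ = 99 − 20·log₁₀(22.8/4.3) = 99 − 14.489 = 84.51 dB.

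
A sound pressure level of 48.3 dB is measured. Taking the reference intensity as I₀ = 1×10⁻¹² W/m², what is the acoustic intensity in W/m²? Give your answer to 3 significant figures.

6.76e-08 W/m²

I = I₀·10^(L/10) = 10⁻¹² × 10^(48.3/10) = 10^(-7.170).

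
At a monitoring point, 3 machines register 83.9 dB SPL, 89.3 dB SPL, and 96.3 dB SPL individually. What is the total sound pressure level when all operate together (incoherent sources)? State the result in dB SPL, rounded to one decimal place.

97.3 dB SPL

Incoherent sources combine by intensity addition: L_total = 10·log₁₀(Σ 10^(L_i/10)).
Σ 10^(L/10) = 10^(83.9/10) + 10^(89.3/10) + 10^(96.3/10) = 5.362e+09.
L_total = 10·log₁₀(5.362e+09) = 97.29 dB SPL.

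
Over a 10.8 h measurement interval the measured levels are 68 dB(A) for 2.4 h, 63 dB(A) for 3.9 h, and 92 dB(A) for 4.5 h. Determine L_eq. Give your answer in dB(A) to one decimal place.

88.2 dB(A)

The energy average is taken in the linear domain: L_eq = 10·log₁₀[(Σ tᵢ·10^(Lᵢ/10))/T], T = 10.8 h.
Σ tᵢ·10^(Lᵢ/10) = 2.4·10^(68/10) + 3.9·10^(63/10) + 4.5·10^(92/10) = 7.155e+09.
L_eq = 10·log₁₀(7.155e+09/10.8) = 88.21 dB(A).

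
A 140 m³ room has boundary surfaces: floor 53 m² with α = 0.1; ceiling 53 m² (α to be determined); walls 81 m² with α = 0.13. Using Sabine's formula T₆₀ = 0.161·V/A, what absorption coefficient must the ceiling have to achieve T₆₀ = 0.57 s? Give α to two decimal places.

0.45

Required total absorption A = 0.161·140/0.57 = 39.54 m².
Absorption from the other surfaces = 53·0.1 + 81·0.13 = 15.83 m², so the ceiling must supply 23.71 m² over 53 m².
α = 23.71/53 = 0.447.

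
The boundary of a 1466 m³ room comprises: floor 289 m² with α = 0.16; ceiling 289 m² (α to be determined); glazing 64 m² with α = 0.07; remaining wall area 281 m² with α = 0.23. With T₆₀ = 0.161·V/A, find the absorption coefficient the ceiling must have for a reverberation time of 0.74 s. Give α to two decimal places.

A = 0.161·V/T₆₀ = 0.161·1466/0.74 = 318.95 m² sabins.
Absorption from the other surfaces = 289·0.16 + 64·0.07 + 281·0.23 = 115.35 m², so the ceiling must supply 203.60 m² over 289 m².
α = 203.60/289 = 0.705.

0.70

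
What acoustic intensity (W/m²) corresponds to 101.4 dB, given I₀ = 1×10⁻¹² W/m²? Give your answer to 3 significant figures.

0.0138 W/m²

I = I₀·10^(L/10) = 10⁻¹² × 10^(101.4/10) = 10^(-1.860).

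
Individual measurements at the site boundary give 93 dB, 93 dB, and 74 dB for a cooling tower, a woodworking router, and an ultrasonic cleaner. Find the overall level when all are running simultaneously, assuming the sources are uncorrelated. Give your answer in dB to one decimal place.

Incoherent sources combine by intensity addition: L_total = 10·log₁₀(Σ 10^(L_i/10)).
Σ 10^(L/10) = 10^(93/10) + 10^(93/10) + 10^(74/10) = 4.016e+09.
L_total = 10·log₁₀(4.016e+09) = 96.04 dB.

96.0 dB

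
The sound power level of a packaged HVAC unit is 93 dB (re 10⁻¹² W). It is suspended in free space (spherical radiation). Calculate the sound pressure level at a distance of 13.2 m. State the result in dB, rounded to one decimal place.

59.6 dB

L_p = L_w − 10·log₁₀(4π·r²) with r = 13.2 m.
4π·r² = 2190 m², 10·log₁₀ of that is 33.404 dB.
L_p = 93 − 33.404 = 59.60 dB.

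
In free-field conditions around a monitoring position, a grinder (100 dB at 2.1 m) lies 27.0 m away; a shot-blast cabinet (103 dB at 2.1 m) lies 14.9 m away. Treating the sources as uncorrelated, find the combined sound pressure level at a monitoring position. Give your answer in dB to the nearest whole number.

First find each source's level at the receiver (point-source: −20·log₁₀(r/r_ref)), then combine on an intensity basis.
grinder: 100 − 20·log₁₀(27.0/2.1) = 100 − 22.18 = 77.82 dB.
shot-blast cabinet: 103 − 20·log₁₀(14.9/2.1) = 103 − 17.02 = 85.98 dB.
Σ 10^(L/10) = 4.568e+08 → L_total = 10·log₁₀(4.568e+08) = 86.60 dB.

87 dB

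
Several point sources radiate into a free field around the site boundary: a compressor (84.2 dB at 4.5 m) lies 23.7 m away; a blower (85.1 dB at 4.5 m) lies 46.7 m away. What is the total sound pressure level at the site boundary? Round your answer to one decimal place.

Apply inverse-square spreading to bring every level to the receiver, then sum 10^(L/10).
compressor: 84.2 − 20·log₁₀(23.7/4.5) = 84.2 − 14.43 = 69.77 dB.
blower: 85.1 − 20·log₁₀(46.7/4.5) = 85.1 − 20.32 = 64.78 dB.
Σ 10^(L/10) = 1.249e+07 → L_total = 10·log₁₀(1.249e+07) = 70.96 dB.

71.0 dB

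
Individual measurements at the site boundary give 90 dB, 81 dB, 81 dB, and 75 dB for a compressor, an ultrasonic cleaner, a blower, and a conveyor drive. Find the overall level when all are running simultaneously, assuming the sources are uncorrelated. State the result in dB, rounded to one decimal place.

For uncorrelated sources the intensities add, so convert each level to linear form, sum, and take 10·log₁₀ of the total.
Σ 10^(L/10) = 10^(90/10) + 10^(81/10) + 10^(81/10) + 10^(75/10) = 1.283e+09.
L_total = 10·log₁₀(1.283e+09) = 91.08 dB.

91.1 dB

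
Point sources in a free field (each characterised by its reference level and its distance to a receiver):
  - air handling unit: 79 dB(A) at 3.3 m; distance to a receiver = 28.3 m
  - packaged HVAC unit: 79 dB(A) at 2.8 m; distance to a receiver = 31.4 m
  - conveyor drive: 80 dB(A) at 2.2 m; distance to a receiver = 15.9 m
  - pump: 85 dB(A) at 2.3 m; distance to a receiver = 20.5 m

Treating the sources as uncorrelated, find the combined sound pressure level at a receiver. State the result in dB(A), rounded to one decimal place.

Propagate each source to the receiver with L = L_ref − 20·log₁₀(r/r_ref), then add intensities.
air handling unit: 79 − 20·log₁₀(28.3/3.3) = 79 − 18.67 = 60.33 dB(A).
packaged HVAC unit: 79 − 20·log₁₀(31.4/2.8) = 79 − 21.00 = 58.00 dB(A).
conveyor drive: 80 − 20·log₁₀(15.9/2.2) = 80 − 17.18 = 62.82 dB(A).
pump: 85 − 20·log₁₀(20.5/2.3) = 85 − 19.00 = 66.00 dB(A).
Σ 10^(L/10) = 7.607e+06 → L_total = 10·log₁₀(7.607e+06) = 68.81 dB(A).

68.8 dB(A)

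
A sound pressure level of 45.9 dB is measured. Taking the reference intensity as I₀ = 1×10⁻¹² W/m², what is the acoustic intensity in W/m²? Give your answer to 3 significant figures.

I/I₀ = 10^(45.9/10) = 3.89e+04, so I = 3.89e+04 × 10⁻¹² W/m².

3.89e-08 W/m²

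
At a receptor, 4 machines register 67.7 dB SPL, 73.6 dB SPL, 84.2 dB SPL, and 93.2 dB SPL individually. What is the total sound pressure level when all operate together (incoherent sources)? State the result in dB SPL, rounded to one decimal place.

For uncorrelated sources the intensities add, so convert each level to linear form, sum, and take 10·log₁₀ of the total.
Σ 10^(L/10) = 10^(67.7/10) + 10^(73.6/10) + 10^(84.2/10) + 10^(93.2/10) = 2.381e+09.
L_total = 10·log₁₀(2.381e+09) = 93.77 dB SPL.

93.8 dB SPL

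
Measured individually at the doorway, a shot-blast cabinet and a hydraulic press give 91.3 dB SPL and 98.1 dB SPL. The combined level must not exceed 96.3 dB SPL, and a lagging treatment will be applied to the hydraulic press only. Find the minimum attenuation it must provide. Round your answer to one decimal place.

3.5 dB

Everything except the hydraulic press sums to 10^(91.3/10) = 1.349e+09 in linear terms, 91.30 dB SPL.
The limit corresponds to 10^(96.3/10) = 4.266e+09; subtracting the fixed part leaves 2.917e+09 for the hydraulic press, i.e. 94.65 dB SPL.
Required insertion loss = 98.1 − 94.65 = 3.45 dB.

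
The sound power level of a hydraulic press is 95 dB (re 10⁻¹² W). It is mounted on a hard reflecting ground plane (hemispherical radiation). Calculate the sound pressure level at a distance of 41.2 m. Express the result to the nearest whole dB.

55 dB

L_p = L_w − 10·log₁₀(2π·r²) with r = 41.2 m.
2π·r² = 1.067e+04 m², 10·log₁₀ of that is 40.280 dB.
L_p = 95 − 40.280 = 54.72 dB.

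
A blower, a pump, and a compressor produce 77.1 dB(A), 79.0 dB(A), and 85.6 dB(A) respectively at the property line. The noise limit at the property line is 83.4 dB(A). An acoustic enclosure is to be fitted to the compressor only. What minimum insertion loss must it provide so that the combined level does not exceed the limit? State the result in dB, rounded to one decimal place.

Fixed contribution from the other sources: Σ 10^(L/10) = 10^(77.1/10) + 10^(79.0/10) = 1.307e+08 (81.16 dB(A)).
The limit corresponds to 10^(83.4/10) = 2.188e+08; subtracting the fixed part leaves 8.806e+07 for the compressor, i.e. 79.45 dB(A).
So the compressor must be reduced from 85.6 to 79.45 dB(A): IL = 6.15 dB.

6.2 dB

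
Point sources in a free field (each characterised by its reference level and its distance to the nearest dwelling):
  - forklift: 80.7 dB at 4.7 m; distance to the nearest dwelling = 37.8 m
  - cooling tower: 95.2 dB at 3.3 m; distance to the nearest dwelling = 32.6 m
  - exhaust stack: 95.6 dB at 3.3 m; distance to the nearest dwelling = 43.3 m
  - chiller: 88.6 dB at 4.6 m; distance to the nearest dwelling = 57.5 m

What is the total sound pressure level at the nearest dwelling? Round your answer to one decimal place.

Propagate each source to the receiver with L = L_ref − 20·log₁₀(r/r_ref), then add intensities.
forklift: 80.7 − 20·log₁₀(37.8/4.7) = 80.7 − 18.11 = 62.59 dB.
cooling tower: 95.2 − 20·log₁₀(32.6/3.3) = 95.2 − 19.89 = 75.31 dB.
exhaust stack: 95.6 − 20·log₁₀(43.3/3.3) = 95.6 − 22.36 = 73.24 dB.
chiller: 88.6 − 20·log₁₀(57.5/4.6) = 88.6 − 21.94 = 66.66 dB.
Σ 10^(L/10) = 6.147e+07 → L_total = 10·log₁₀(6.147e+07) = 77.89 dB.

77.9 dB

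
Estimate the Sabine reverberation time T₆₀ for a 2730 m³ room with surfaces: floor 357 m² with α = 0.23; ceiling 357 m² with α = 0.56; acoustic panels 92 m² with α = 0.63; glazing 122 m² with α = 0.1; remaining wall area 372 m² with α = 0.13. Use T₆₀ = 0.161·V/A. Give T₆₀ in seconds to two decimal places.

1.10 s

Total absorption A = 357·0.23 + 357·0.56 + 92·0.63 + 122·0.1 + 372·0.13 = 400.55 m² sabins.
T₆₀ = 0.161 × 2730 / 400.55 = 1.097 s.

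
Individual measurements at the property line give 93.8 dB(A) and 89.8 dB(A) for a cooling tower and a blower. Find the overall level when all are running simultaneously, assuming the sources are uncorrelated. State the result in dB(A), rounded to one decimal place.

For uncorrelated sources the intensities add, so convert each level to linear form, sum, and take 10·log₁₀ of the total.
Σ 10^(L/10) = 10^(93.8/10) + 10^(89.8/10) = 3.354e+09.
L_total = 10·log₁₀(3.354e+09) = 95.26 dB(A).

95.3 dB(A)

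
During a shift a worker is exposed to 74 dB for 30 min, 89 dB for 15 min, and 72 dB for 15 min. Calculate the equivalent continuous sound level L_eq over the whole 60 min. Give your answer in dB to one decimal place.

The energy average is taken in the linear domain: L_eq = 10·log₁₀[(Σ tᵢ·10^(Lᵢ/10))/T], T = 60 min.
Σ tᵢ·10^(Lᵢ/10) = 30·10^(74/10) + 15·10^(89/10) + 15·10^(72/10) = 1.291e+10.
L_eq = 10·log₁₀(1.291e+10/60) = 83.33 dB.

83.3 dB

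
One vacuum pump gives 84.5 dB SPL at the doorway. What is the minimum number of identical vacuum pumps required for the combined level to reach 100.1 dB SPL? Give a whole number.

The shortfall is 100.1 − 84.5 = 15.6 dB, and N units add 10·log₁₀ N, so need 10·log₁₀ N ≥ 15.6.
N ≥ 10^(15.6/10) = 36.308, so N = 37.

37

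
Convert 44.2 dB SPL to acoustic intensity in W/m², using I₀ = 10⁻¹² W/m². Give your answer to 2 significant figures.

I = I₀·10^(L/10) = 10⁻¹² × 10^(44.2/10) = 10^(-7.580).

2.6e-08 W/m²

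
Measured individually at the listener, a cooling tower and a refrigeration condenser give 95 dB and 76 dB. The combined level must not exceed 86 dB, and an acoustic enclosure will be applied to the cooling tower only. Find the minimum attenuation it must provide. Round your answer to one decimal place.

Everything except the cooling tower sums to 10^(76/10) = 3.981e+07 in linear terms, 76.00 dB.
The limit corresponds to 10^(86/10) = 3.981e+08; subtracting the fixed part leaves 3.583e+08 for the cooling tower, i.e. 85.54 dB.
Required insertion loss = 95 − 85.54 = 9.46 dB.

9.5 dB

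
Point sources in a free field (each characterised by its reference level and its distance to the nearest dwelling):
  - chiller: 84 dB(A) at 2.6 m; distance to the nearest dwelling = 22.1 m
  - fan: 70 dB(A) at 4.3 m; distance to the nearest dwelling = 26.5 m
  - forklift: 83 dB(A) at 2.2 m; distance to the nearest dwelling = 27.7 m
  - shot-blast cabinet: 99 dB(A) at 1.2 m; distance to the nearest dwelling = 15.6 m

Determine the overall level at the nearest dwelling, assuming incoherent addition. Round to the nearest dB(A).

Propagate each source to the receiver with L = L_ref − 20·log₁₀(r/r_ref), then add intensities.
chiller: 84 − 20·log₁₀(22.1/2.6) = 84 − 18.59 = 65.41 dB(A).
fan: 70 − 20·log₁₀(26.5/4.3) = 70 − 15.80 = 54.20 dB(A).
forklift: 83 − 20·log₁₀(27.7/2.2) = 83 − 22.00 = 61.00 dB(A).
shot-blast cabinet: 99 − 20·log₁₀(15.6/1.2) = 99 − 22.28 = 76.72 dB(A).
Σ 10^(L/10) = 5.200e+07 → L_total = 10·log₁₀(5.200e+07) = 77.16 dB(A).

77 dB(A)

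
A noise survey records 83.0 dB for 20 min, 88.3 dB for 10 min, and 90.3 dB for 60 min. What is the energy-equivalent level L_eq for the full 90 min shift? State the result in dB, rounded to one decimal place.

89.2 dB

Weight each interval's intensity by its duration and average over T = 90 min:
Σ tᵢ·10^(Lᵢ/10) = 20·10^(83.0/10) + 10·10^(88.3/10) + 60·10^(90.3/10) = 7.504e+10.
L_eq = 10·log₁₀(7.504e+10/90) = 89.21 dB.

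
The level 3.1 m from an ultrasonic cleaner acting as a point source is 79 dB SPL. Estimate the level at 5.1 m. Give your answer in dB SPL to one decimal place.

74.7 dB SPL

Point-source attenuation: ΔL = 20·log₁₀(r₂/r₁) = 20·log₁₀(5.1/3.1) = 4.324 dB.
L₂ = 79 − 20·log₁₀(5.1/3.1) = 79 − 4.324 = 74.68 dB SPL.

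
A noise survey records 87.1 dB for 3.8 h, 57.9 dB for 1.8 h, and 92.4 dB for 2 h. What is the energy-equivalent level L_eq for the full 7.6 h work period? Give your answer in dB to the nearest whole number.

The energy average is taken in the linear domain: L_eq = 10·log₁₀[(Σ tᵢ·10^(Lᵢ/10))/T], T = 7.6 h.
Σ tᵢ·10^(Lᵢ/10) = 3.8·10^(87.1/10) + 1.8·10^(57.9/10) + 2·10^(92.4/10) = 5.426e+09.
L_eq = 10·log₁₀(5.426e+09/7.6) = 88.54 dB.

89 dB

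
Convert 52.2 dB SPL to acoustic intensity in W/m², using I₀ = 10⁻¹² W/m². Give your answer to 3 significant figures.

1.66e-07 W/m²

I = I₀·10^(L/10) = 10⁻¹² × 10^(52.2/10) = 10^(-6.780).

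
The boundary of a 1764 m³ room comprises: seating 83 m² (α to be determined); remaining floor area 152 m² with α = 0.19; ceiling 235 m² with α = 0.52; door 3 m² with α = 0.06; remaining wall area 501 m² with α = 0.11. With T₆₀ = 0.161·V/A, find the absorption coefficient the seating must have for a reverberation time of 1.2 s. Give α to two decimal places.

Required total absorption A = 0.161·1764/1.2 = 236.67 m².
Absorption from the other surfaces = 152·0.19 + 235·0.52 + 3·0.06 + 501·0.11 = 206.37 m², so the seating must supply 30.30 m² over 83 m².
α = 30.30/83 = 0.365.

0.37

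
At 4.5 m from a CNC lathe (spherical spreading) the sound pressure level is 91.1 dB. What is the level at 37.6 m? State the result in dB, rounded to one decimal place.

Point-source attenuation: ΔL = 20·log₁₀(r₂/r₁) = 20·log₁₀(37.6/4.5) = 18.440 dB.
L₂ = 91.1 − 20·log₁₀(37.6/4.5) = 91.1 − 18.440 = 72.66 dB.

72.7 dB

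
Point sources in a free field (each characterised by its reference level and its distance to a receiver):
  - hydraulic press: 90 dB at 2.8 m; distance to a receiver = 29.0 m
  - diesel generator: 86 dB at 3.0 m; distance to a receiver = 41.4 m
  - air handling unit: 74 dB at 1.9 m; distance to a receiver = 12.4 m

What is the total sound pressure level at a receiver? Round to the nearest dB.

71 dB

Apply inverse-square spreading to bring every level to the receiver, then sum 10^(L/10).
hydraulic press: 90 − 20·log₁₀(29.0/2.8) = 90 − 20.30 = 69.70 dB.
diesel generator: 86 − 20·log₁₀(41.4/3.0) = 86 − 22.80 = 63.20 dB.
air handling unit: 74 − 20·log₁₀(12.4/1.9) = 74 − 16.29 = 57.71 dB.
Σ 10^(L/10) = 1.200e+07 → L_total = 10·log₁₀(1.200e+07) = 70.79 dB.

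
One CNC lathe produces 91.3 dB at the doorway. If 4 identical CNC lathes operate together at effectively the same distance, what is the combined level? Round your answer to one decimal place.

97.3 dB

With 4 equal, uncorrelated contributions the intensity is 4× that of one unit, giving a rise of 10·log₁₀ 4.
L_total = 91.3 + 10·log₁₀(4) = 91.3 + 6.021 = 97.32 dB.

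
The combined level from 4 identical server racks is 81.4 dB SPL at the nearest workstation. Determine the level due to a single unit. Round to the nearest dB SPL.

For N identical incoherent sources L_total = L₁ + 10·log₁₀ N, so L₁ = 81.4 − 10·log₁₀(4) = 81.4 − 6.021.

75 dB SPL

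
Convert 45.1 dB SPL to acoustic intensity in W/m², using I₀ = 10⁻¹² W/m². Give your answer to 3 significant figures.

3.24e-08 W/m²

I/I₀ = 10^(45.1/10) = 3.236e+04, so I = 3.236e+04 × 10⁻¹² W/m².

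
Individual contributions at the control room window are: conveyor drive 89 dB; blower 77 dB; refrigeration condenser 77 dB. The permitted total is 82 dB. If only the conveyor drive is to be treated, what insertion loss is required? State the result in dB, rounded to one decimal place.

Everything except the conveyor drive sums to 10^(77/10) + 10^(77/10) = 1.002e+08 in linear terms, 80.01 dB.
To meet 82 dB overall, the treated conveyor drive may contribute at most 10^(82/10) − 1.002e+08 = 5.825e+07, i.e. 77.65 dB.
Required insertion loss = 89 − 77.65 = 11.35 dB.

11.3 dB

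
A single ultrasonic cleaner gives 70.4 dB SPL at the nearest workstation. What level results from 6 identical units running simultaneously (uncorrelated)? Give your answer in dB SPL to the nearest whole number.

L_total = L₁ + 10·log₁₀ N for N identical incoherent sources.
L_total = 70.4 + 10·log₁₀(6) = 70.4 + 7.782 = 78.18 dB SPL.

78 dB SPL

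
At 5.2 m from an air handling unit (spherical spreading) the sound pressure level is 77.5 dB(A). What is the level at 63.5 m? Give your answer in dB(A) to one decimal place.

55.8 dB(A)

For a point source, L₂ = L₁ − 20·log₁₀(r₂/r₁).
L₂ = 77.5 − 20·log₁₀(63.5/5.2) = 77.5 − 21.735 = 55.76 dB(A).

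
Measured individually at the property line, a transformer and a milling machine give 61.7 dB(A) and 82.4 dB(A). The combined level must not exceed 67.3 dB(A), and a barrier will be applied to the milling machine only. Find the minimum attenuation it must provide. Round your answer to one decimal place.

16.5 dB

The untreated sources together contribute 10^(61.7/10) = 1.479e+06, i.e. 61.70 dB(A).
The limit corresponds to 10^(67.3/10) = 5.370e+06; subtracting the fixed part leaves 3.891e+06 for the milling machine, i.e. 65.90 dB(A).
So the milling machine must be reduced from 82.4 to 65.90 dB(A): IL = 16.50 dB.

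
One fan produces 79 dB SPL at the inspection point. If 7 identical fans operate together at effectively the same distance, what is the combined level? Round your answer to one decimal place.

87.5 dB SPL

L_total = L₁ + 10·log₁₀ N for N identical incoherent sources.
L_total = 79 + 10·log₁₀(7) = 79 + 8.451 = 87.45 dB SPL.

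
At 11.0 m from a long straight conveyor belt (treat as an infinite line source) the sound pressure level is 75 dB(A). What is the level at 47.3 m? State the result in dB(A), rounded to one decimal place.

68.7 dB(A)

Line-source attenuation: ΔL = 10·log₁₀(r₂/r₁) = 10·log₁₀(47.3/11.0) = 6.335 dB.
L₂ = 75 − 10·log₁₀(47.3/11.0) = 75 − 6.335 = 68.67 dB(A).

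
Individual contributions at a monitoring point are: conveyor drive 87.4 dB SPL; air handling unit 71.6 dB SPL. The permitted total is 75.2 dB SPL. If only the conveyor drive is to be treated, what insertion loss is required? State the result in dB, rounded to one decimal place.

14.7 dB

The untreated sources together contribute 10^(71.6/10) = 1.445e+07, i.e. 71.60 dB SPL.
The limit corresponds to 10^(75.2/10) = 3.311e+07; subtracting the fixed part leaves 1.866e+07 for the conveyor drive, i.e. 72.71 dB SPL.
So the conveyor drive must be reduced from 87.4 to 72.71 dB SPL: IL = 14.69 dB.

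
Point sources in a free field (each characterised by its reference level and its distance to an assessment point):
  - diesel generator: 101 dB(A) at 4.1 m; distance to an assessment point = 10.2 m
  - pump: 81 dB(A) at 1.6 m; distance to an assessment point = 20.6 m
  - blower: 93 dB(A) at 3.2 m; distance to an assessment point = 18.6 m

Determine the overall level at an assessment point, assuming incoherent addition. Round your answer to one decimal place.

First find each source's level at the receiver (point-source: −20·log₁₀(r/r_ref)), then combine on an intensity basis.
diesel generator: 101 − 20·log₁₀(10.2/4.1) = 101 − 7.92 = 93.08 dB(A).
pump: 81 − 20·log₁₀(20.6/1.6) = 81 − 22.19 = 58.81 dB(A).
blower: 93 − 20·log₁₀(18.6/3.2) = 93 − 15.29 = 77.71 dB(A).
Σ 10^(L/10) = 2.094e+09 → L_total = 10·log₁₀(2.094e+09) = 93.21 dB(A).

93.2 dB(A)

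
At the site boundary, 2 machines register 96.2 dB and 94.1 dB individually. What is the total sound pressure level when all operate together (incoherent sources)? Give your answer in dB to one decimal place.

98.3 dB

For uncorrelated sources the intensities add, so convert each level to linear form, sum, and take 10·log₁₀ of the total.
Σ 10^(L/10) = 10^(96.2/10) + 10^(94.1/10) = 6.739e+09.
L_total = 10·log₁₀(6.739e+09) = 98.29 dB.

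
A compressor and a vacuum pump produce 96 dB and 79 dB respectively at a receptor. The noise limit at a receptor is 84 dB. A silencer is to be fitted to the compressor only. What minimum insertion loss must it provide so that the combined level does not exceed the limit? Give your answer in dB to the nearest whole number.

Everything except the compressor sums to 10^(79/10) = 7.943e+07 in linear terms, 79.00 dB.
The limit corresponds to 10^(84/10) = 2.512e+08; subtracting the fixed part leaves 1.718e+08 for the compressor, i.e. 82.35 dB.
So the compressor must be reduced from 96 to 82.35 dB: IL = 13.65 dB.

14 dB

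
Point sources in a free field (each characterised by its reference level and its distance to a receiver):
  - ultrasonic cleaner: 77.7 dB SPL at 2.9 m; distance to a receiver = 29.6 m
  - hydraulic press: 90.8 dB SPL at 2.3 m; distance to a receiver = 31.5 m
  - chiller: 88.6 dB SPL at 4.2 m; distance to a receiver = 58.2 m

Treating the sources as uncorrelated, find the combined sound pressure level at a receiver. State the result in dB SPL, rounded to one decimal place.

70.3 dB SPL

Propagate each source to the receiver with L = L_ref − 20·log₁₀(r/r_ref), then add intensities.
ultrasonic cleaner: 77.7 − 20·log₁₀(29.6/2.9) = 77.7 − 20.18 = 57.52 dB SPL.
hydraulic press: 90.8 − 20·log₁₀(31.5/2.3) = 90.8 − 22.73 = 68.07 dB SPL.
chiller: 88.6 − 20·log₁₀(58.2/4.2) = 88.6 − 22.83 = 65.77 dB SPL.
Σ 10^(L/10) = 1.075e+07 → L_total = 10·log₁₀(1.075e+07) = 70.31 dB SPL.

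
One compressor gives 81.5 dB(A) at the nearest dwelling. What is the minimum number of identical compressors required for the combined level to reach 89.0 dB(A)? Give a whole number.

6

The shortfall is 89.0 − 81.5 = 7.5 dB, and N units add 10·log₁₀ N, so need 10·log₁₀ N ≥ 7.5.
N ≥ 10^(7.5/10) = 5.623, so N = 6.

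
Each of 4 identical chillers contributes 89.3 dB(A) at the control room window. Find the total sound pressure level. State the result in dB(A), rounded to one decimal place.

95.3 dB(A)

L_total = L₁ + 10·log₁₀ N for N identical incoherent sources.
L_total = 89.3 + 10·log₁₀(4) = 89.3 + 6.021 = 95.32 dB(A).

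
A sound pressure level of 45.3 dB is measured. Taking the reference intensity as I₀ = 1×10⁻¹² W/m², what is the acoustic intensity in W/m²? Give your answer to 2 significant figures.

3.4e-08 W/m²

I/I₀ = 10^(45.3/10) = 3.388e+04, so I = 3.388e+04 × 10⁻¹² W/m².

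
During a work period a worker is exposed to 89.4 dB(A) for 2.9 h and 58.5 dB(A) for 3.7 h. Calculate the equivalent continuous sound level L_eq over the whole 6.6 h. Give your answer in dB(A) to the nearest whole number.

L_eq = 10·log₁₀[(1/T)·Σ tᵢ·10^(Lᵢ/10)] with T = 6.6 h.
Σ tᵢ·10^(Lᵢ/10) = 2.9·10^(89.4/10) + 3.7·10^(58.5/10) = 2.528e+09.
L_eq = 10·log₁₀(2.528e+09/6.6) = 85.83 dB(A).

86 dB(A)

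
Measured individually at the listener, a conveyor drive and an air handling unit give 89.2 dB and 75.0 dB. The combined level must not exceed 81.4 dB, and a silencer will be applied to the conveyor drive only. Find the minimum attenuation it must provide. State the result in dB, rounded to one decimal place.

8.9 dB

Fixed contribution from the other source: Σ 10^(L/10) = 10^(75.0/10) = 3.162e+07 (75.00 dB).
To meet 81.4 dB overall, the treated conveyor drive may contribute at most 10^(81.4/10) − 3.162e+07 = 1.064e+08, i.e. 80.27 dB.
Required insertion loss = 89.2 − 80.27 = 8.93 dB.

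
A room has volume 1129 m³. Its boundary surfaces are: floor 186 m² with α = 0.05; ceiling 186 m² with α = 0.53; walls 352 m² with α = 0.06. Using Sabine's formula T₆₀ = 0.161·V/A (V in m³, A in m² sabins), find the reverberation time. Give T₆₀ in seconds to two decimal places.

1.41 s

Summing Sᵢαᵢ: 186·0.05 + 186·0.53 + 352·0.06 = 129.00 m².
T₆₀ = 0.161·V/A = 0.161·1129/129.00 = 1.409 s.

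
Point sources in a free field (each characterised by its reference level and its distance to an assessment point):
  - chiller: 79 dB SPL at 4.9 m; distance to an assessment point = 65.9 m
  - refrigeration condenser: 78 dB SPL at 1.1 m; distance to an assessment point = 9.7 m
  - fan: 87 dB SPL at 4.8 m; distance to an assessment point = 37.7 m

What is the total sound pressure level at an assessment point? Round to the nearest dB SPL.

First find each source's level at the receiver (point-source: −20·log₁₀(r/r_ref)), then combine on an intensity basis.
chiller: 79 − 20·log₁₀(65.9/4.9) = 79 − 22.57 = 56.43 dB SPL.
refrigeration condenser: 78 − 20·log₁₀(9.7/1.1) = 78 − 18.91 = 59.09 dB SPL.
fan: 87 − 20·log₁₀(37.7/4.8) = 87 − 17.90 = 69.10 dB SPL.
Σ 10^(L/10) = 9.375e+06 → L_total = 10·log₁₀(9.375e+06) = 69.72 dB SPL.

70 dB SPL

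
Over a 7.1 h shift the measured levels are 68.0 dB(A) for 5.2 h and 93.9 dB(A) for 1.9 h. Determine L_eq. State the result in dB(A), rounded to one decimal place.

88.2 dB(A)

Weight each interval's intensity by its duration and average over T = 7.1 h:
Σ tᵢ·10^(Lᵢ/10) = 5.2·10^(68.0/10) + 1.9·10^(93.9/10) = 4.697e+09.
L_eq = 10·log₁₀(4.697e+09/7.1) = 88.21 dB(A).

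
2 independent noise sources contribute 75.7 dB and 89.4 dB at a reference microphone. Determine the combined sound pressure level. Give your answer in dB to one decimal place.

Incoherent sources combine by intensity addition: L_total = 10·log₁₀(Σ 10^(L_i/10)).
Σ 10^(L/10) = 10^(75.7/10) + 10^(89.4/10) = 9.081e+08.
L_total = 10·log₁₀(9.081e+08) = 89.58 dB.

89.6 dB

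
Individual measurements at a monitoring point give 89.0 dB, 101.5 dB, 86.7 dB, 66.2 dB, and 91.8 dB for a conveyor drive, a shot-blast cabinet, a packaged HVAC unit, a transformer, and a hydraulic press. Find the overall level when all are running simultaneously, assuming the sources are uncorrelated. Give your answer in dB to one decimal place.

102.3 dB

For uncorrelated sources the intensities add, so convert each level to linear form, sum, and take 10·log₁₀ of the total.
Σ 10^(L/10) = 10^(89.0/10) + 10^(101.5/10) + 10^(86.7/10) + 10^(66.2/10) + 10^(91.8/10) = 1.691e+10.
L_total = 10·log₁₀(1.691e+10) = 102.28 dB.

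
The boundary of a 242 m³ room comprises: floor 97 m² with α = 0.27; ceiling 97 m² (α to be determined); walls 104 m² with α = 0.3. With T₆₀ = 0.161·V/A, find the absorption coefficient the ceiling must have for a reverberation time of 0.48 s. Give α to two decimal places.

0.25

A = 0.161·V/T₆₀ = 0.161·242/0.48 = 81.17 m² sabins.
Absorption from the other surfaces = 97·0.27 + 104·0.3 = 57.39 m², so the ceiling must supply 23.78 m² over 97 m².
α = 23.78/97 = 0.245.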